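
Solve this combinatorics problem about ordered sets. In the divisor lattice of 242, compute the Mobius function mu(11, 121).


In a divisor lattice, mu(a,b) = mu(b/a) where mu is the classical Mobius function.
b/a = 121/11 = 11
Prime factorization of 11: primes [11]
11 is squarefree with 1 prime factor(s), so mu(11) = (-1)^1 = -1


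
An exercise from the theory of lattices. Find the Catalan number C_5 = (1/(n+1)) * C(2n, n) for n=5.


C(n) = C(2n, n) / (n+1).
C(10, 5) = 252
C(5) = 252 / 6 = 42


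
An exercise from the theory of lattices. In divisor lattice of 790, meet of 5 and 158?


In a divisor lattice, meet = gcd (greatest common divisor).
By Euclidean algorithm or factoring: gcd(5,158) = 1


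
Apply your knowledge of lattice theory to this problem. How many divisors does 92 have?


Divisors of 92: [1, 2, 4, 23, 46, 92]
Count: 6


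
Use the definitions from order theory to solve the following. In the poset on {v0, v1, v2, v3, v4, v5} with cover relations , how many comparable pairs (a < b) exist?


A comparable pair {a,b} has a < b or b < a in the order.
Count unordered pairs where one element is strictly below the other.
Total comparable pairs: 0


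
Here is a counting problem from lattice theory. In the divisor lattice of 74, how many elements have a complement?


An element a is complemented if some b has a meet b = bottom, a join b = top.
a is complemented iff gcd(a, n/a)=1, i.e. a is a unitary divisor of 74.
Complemented elements: 1, 2, 37, 74
Count: 4


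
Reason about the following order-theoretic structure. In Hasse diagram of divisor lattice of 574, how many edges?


A cover relation a -< b holds when a < b with no c strictly between.
Cover relations:
  1 -< 2
  1 -< 7
  1 -< 41
  2 -< 14
  2 -< 82
  7 -< 14
  7 -< 287
  14 -< 574
  ...4 more
Total: 12


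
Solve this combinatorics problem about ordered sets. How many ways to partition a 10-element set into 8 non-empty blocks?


S(n,k) = k*S(n-1,k) + S(n-1,k-1).
S(9,8) = 36, S(9,7) = 462
S(10,8) = 8*36 + 462 = 288 + 462
S(10,8) = 750


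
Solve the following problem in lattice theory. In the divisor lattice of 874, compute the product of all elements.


Divisors of 874: [1, 2, 19, 23, 38, 46, 437, 874]
Product = n^(d(n)/2) = 874^(8/2)
Product = 583506543376


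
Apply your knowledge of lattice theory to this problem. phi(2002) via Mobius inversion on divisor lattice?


phi(n) = n * prod_{p|n} (1 - 1/p).
Prime divisors of 2002: [2, 7, 11, 13]
phi(2002) = 2002 * (1 - 1/2) * (1 - 1/7) * (1 - 1/11) * (1 - 1/13)
phi(2002) = 720


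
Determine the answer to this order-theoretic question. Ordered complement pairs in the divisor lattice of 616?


Complement pair (a,b): a meet b = bottom, a join b = top.
Here: gcd(a,b)=1 and lcm(a,b)=616, i.e. a*b=616 with a,b coprime.
Pairs found: (1,616), (7,88), (8,77), (11,56), ... (4 more)
Total ordered pairs: 8


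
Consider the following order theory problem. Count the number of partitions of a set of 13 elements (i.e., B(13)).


B(n) = number of set partitions of an n-element set.
B(n) satisfies the recurrence: B(n+1) = sum_k C(n,k)*B(k).
B(13) = 27644437


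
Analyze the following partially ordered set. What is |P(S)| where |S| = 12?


Power set = 2^n.
2^12 = 4096


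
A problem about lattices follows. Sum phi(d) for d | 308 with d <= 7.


Divisors of 308 up to 7: [1, 2, 4, 7]
phi values: [1, 1, 2, 6]
Sum = 10


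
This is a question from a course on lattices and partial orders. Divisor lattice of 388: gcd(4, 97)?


Meet=gcd.
gcd(4,97)=1


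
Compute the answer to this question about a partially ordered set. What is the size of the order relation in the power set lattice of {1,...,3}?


The order relation is {(a,b) : a <= b}, reflexive so it includes (a,a).
Examples: ({},{}), ({},{1,2}), ({},{1,2,3}), ({},{1,3}), ({},{1}), ...
Total ordered pairs: 27


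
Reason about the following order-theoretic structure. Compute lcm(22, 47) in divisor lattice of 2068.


In a divisor lattice, join = lcm (least common multiple).
gcd(22,47) = 1
lcm(22,47) = 22*47/gcd = 1034/1 = 1034


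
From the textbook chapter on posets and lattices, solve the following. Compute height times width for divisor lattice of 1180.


Height = length of longest chain minus 1; width = size of largest antichain.
A maximum chain: 1 | 59 | 295 | 590 | 1180  (height 4).
A maximum antichain: {4, 10, 118, 295}  (width 4).
Product = 4 * 4 = 16


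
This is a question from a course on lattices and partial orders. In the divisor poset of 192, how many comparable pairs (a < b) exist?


A comparable pair {a,b} has a < b or b < a in the order.
Count unordered pairs where one element is strictly below the other.
Examples: {1,2}, {1,3}, {1,4}, {1,6}, ...
Total comparable pairs: 70


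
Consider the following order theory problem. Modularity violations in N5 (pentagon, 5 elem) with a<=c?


Modular law: if a <= c then a v (b ^ c) = (a v b) ^ c.
Check all triples (a,b,c) with a <= c among 5 elements.
  e.g. a=a, b=c, c=b: lhs=a != rhs=b
Total violating triples: 1


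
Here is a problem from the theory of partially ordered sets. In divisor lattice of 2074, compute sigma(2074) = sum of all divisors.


sigma(n) = sum of divisors.
Divisors of 2074: [1, 2, 17, 34, 61, 122, 1037, 2074]
Sum = 3348


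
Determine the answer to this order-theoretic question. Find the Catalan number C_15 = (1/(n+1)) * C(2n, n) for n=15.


C(n) = C(2n, n) / (n+1).
C(30, 15) = 155117520
C(15) = 155117520 / 16 = 9694845


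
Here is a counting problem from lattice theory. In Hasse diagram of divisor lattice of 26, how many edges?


A cover relation a -< b holds when a < b with no c strictly between.
Cover relations:
  1 -< 2
  1 -< 13
  2 -< 26
  13 -< 26
Total: 4


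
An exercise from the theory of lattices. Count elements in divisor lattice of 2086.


Divisors of 2086: [1, 2, 7, 14, 149, 298, 1043, 2086]
Count: 8


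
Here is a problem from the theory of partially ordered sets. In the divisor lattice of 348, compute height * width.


Height = length of longest chain minus 1; width = size of largest antichain.
A maximum chain: 1 | 29 | 87 | 174 | 348  (height 4).
A maximum antichain: {4, 6, 58, 87}  (width 4).
Product = 4 * 4 = 16


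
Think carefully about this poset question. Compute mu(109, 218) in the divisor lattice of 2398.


In a divisor lattice, mu(a,b) = mu(b/a) where mu is the classical Mobius function.
b/a = 218/109 = 2
Prime factorization of 2: primes [2]
2 is squarefree with 1 prime factor(s), so mu(2) = (-1)^1 = -1


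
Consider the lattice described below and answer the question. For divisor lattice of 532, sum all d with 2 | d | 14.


Interval [2,14] in divisors of 532: [2, 14]
Sum = 16


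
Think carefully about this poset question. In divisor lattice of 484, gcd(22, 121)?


Meet=gcd.
gcd(22,121)=11


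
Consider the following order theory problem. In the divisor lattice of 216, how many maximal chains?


A maximal chain goes from the minimum element to a maximal element via cover relations.
Counting all min-to-max paths in the cover graph.
Total maximal chains: 20


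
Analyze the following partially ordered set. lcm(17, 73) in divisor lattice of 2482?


Join=lcm.
gcd(17,73)=1
lcm=1241


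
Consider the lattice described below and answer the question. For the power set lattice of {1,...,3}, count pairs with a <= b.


The order relation is {(a,b) : a <= b}, reflexive so it includes (a,a).
Examples: ({},{}), ({},{1,2}), ({},{1,2,3}), ({},{1,3}), ({},{1}), ...
Total ordered pairs: 27


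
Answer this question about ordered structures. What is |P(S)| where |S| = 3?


Power set = 2^n.
2^3 = 8


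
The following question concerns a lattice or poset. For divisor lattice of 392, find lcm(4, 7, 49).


In a divisor lattice, join = lcm (least common multiple).
Compute lcm iteratively: start with first element, then lcm(current, next).
Elements: [4, 7, 49]
lcm(4,7) = 28
lcm(28,49) = 196
Final lcm = 196


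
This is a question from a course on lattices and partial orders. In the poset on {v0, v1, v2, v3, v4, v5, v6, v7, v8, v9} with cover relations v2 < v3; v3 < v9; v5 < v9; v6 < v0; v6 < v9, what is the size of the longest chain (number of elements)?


A chain is a totally ordered subset; we count the number of elements in a maximum chain.
Compute, for each element x, the size of the longest chain ending at x:
  v1: 1
  v2: 1
  v4: 1
  v5: 1
  v6: 1
  v7: 1
  ...
A maximum chain: v2 < v3 < v9
Number of elements in the longest chain: 3


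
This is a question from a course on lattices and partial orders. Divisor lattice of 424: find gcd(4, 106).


In a divisor lattice, meet = gcd (greatest common divisor).
By Euclidean algorithm or factoring: gcd(4,106) = 2


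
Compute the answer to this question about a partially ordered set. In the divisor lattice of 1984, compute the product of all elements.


Divisors of 1984: [1, 2, 4, 8, 16, 31, 32, 62, 64, 124, 248, 496, 992, 1984]
Product = n^(d(n)/2) = 1984^(14/2)
Product = 121001756502234228588544


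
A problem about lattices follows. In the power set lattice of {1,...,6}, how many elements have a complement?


An element a is complemented if some b has a meet b = bottom, a join b = top.
every subset A has complement S\A, so all elements are complemented.
Complemented elements: {}, {1}, {2}, {3}, {4}, {5}, ... (58 more)
Count: 64


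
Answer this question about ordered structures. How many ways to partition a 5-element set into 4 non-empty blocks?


S(n,k) = k*S(n-1,k) + S(n-1,k-1).
S(4,4) = 1, S(4,3) = 6
S(5,4) = 4*1 + 6 = 4 + 6
S(5,4) = 10


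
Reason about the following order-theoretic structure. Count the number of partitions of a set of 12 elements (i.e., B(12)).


B(n) = number of set partitions of an n-element set.
B(n) satisfies the recurrence: B(n+1) = sum_k C(n,k)*B(k).
B(12) = 4213597


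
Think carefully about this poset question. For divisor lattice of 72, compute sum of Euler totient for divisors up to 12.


Divisors of 72 up to 12: [1, 2, 3, 4, 6, 8, 9, 12]
phi values: [1, 1, 2, 2, 2, 4, 6, 4]
Sum = 22


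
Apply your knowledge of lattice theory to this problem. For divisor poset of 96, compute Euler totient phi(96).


phi(n) = n * prod_{p|n} (1 - 1/p).
Prime divisors of 96: [2, 3]
phi(96) = 96 * (1 - 1/2) * (1 - 1/3)
phi(96) = 32


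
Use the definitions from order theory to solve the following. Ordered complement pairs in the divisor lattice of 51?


Complement pair (a,b): a meet b = bottom, a join b = top.
Here: gcd(a,b)=1 and lcm(a,b)=51, i.e. a*b=51 with a,b coprime.
Pairs found: (1,51), (3,17), (17,3), (51,1)
Total ordered pairs: 4


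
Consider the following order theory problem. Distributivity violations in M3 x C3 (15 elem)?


Distributive law: a ^ (b v c) = (a ^ b) v (a ^ c).
Check all 15^3 = 3375 ordered triples (a,b,c).
  e.g. a=(a1,0), b=(a2,0), c=(a3,0): lhs=(a1,0) != rhs=(0,0)
  e.g. a=(a1,0), b=(a2,0), c=(a3,1): lhs=(a1,0) != rhs=(0,0)
Total violating triples: 162


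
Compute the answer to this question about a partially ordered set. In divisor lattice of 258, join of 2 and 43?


In a divisor lattice, join = lcm (least common multiple).
gcd(2,43) = 1
lcm(2,43) = 2*43/gcd = 86/1 = 86


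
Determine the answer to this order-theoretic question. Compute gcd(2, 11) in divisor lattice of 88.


In a divisor lattice, meet = gcd (greatest common divisor).
By Euclidean algorithm or factoring: gcd(2,11) = 1


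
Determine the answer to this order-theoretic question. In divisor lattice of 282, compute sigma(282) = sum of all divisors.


sigma(n) = sum of divisors.
Divisors of 282: [1, 2, 3, 6, 47, 94, 141, 282]
Sum = 576


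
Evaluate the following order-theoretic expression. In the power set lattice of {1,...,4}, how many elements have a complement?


An element a is complemented if some b has a meet b = bottom, a join b = top.
every subset A has complement S\A, so all elements are complemented.
Complemented elements: {}, {1}, {2}, {3}, {4}, {1,2}, ... (10 more)
Count: 16


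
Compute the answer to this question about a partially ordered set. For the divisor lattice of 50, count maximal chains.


A maximal chain goes from the minimum element to a maximal element via cover relations.
Counting all min-to-max paths in the cover graph.
Total maximal chains: 3


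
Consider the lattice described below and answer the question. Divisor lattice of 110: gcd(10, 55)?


Meet=gcd.
gcd(10,55)=5


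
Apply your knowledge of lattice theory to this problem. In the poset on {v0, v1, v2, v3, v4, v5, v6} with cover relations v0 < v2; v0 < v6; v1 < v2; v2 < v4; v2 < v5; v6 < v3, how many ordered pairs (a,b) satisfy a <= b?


The order relation is {(a,b) : a <= b}, reflexive so it includes (a,a).
Examples: (v0,v0), (v0,v2), (v0,v3), (v0,v4), (v0,v5), ...
Total ordered pairs: 18


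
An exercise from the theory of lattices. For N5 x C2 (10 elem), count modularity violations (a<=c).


Modular law: if a <= c then a v (b ^ c) = (a v b) ^ c.
Check all triples (a,b,c) with a <= c among 10 elements.
  e.g. a=(a,0), b=(c,0), c=(b,0): lhs=(a,0) != rhs=(b,0)
  e.g. a=(a,0), b=(c,1), c=(b,0): lhs=(a,0) != rhs=(b,0)
Total violating triples: 6


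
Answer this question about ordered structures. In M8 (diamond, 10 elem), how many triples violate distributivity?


Distributive law: a ^ (b v c) = (a ^ b) v (a ^ c).
Check all 10^3 = 1000 ordered triples (a,b,c).
  e.g. a=a1, b=a2, c=a3: lhs=a1 != rhs=0
  e.g. a=a1, b=a2, c=a4: lhs=a1 != rhs=0
Total violating triples: 336


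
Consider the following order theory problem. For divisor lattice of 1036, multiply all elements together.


Divisors of 1036: [1, 2, 4, 7, 14, 28, 37, 74, 148, 259, 518, 1036]
Product = n^(d(n)/2) = 1036^(12/2)
Product = 1236398679213838336


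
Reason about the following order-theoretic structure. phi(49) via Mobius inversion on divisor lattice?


phi(n) = n * prod_{p|n} (1 - 1/p).
Prime divisors of 49: [7]
phi(49) = 49 * (1 - 1/7)
phi(49) = 42


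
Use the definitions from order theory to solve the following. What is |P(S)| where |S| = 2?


Power set = 2^n.
2^2 = 4


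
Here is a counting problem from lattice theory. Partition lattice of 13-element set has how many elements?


B(n) = number of set partitions of an n-element set.
B(n) satisfies the recurrence: B(n+1) = sum_k C(n,k)*B(k).
B(13) = 27644437


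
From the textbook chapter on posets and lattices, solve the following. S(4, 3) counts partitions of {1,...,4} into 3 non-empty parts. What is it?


S(n,k) = k*S(n-1,k) + S(n-1,k-1).
S(3,3) = 1, S(3,2) = 3
S(4,3) = 3*1 + 3 = 3 + 3
S(4,3) = 6


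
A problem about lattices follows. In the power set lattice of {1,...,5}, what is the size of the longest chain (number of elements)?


A chain is a totally ordered subset; we count the number of elements in a maximum chain.
Compute, for each element x, the size of the longest chain ending at x:
  {}: 1
  {1}: 2
  {2}: 2
  {3}: 2
  {4}: 2
  {5}: 2
  ...
A maximum chain: {} < {1} < {1,2} < {1,2,3} < {1,2,3,4} < {1,2,3,4,5}
Number of elements in the longest chain: 6


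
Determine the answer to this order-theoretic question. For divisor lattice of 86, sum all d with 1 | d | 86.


Interval [1,86] in divisors of 86: [1, 2, 43, 86]
Sum = 132


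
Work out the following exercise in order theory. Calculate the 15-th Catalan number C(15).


C(n) = C(2n, n) / (n+1).
C(30, 15) = 155117520
C(15) = 155117520 / 16 = 9694845


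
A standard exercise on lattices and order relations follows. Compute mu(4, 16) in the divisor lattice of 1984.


In a divisor lattice, mu(a,b) = mu(b/a) where mu is the classical Mobius function.
b/a = 16/4 = 4
Prime factorization of 4: primes [2]
4 is not squarefree, so mu(4) = 0


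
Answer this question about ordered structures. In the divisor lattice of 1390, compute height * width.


Height = length of longest chain minus 1; width = size of largest antichain.
A maximum chain: 1 | 139 | 695 | 1390  (height 3).
A maximum antichain: {2, 5, 139}  (width 3).
Product = 3 * 3 = 9


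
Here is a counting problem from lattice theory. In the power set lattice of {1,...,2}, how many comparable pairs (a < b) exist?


A comparable pair {a,b} has a < b or b < a in the order.
Count unordered pairs where one element is strictly below the other.
Examples: {{},{1}}, {{},{2}}, {{},{1,2}}, {{1},{1,2}}, ...
Total comparable pairs: 5


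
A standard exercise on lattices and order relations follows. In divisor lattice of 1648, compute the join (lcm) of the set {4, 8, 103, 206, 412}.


In a divisor lattice, join = lcm (least common multiple).
Compute lcm iteratively: start with first element, then lcm(current, next).
Elements: [4, 8, 103, 206, 412]
lcm(4,8) = 8
lcm(8,103) = 824
lcm(824,206) = 824
lcm(824,412) = 824
Final lcm = 824


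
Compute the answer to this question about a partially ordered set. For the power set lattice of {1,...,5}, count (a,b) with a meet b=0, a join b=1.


Complement pair (a,b): a meet b = bottom, a join b = top.
Here: A intersect B = {} and A union B = {1,...,5}.
Pairs found: ({},{1,2,3,4,5}), ({1},{2,3,4,5}), ({2},{1,3,4,5}), ({3},{1,2,4,5}), ... (28 more)
Total ordered pairs: 32


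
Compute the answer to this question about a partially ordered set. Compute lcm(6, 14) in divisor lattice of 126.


In a divisor lattice, join = lcm (least common multiple).
gcd(6,14) = 2
lcm(6,14) = 6*14/gcd = 84/2 = 42


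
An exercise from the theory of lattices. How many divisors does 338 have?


Divisors of 338: [1, 2, 13, 26, 169, 338]
Count: 6


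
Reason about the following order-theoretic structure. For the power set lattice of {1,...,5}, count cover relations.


A cover relation a -< b holds when a < b with no c strictly between.
Cover relations:
  {} -< {1}
  {} -< {2}
  {} -< {3}
  {} -< {4}
  {} -< {5}
  {1} -< {1,2}
  {1} -< {1,3}
  {1} -< {1,4}
  ...72 more
Total: 80


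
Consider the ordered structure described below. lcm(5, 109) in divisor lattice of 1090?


Join=lcm.
gcd(5,109)=1
lcm=545


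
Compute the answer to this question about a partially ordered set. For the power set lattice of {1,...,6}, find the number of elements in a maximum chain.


A chain is a totally ordered subset; we count the number of elements in a maximum chain.
Compute, for each element x, the size of the longest chain ending at x:
  {}: 1
  {1}: 2
  {2}: 2
  {3}: 2
  {4}: 2
  {5}: 2
  ...
A maximum chain: {} < {1} < {1,2} < {1,2,3} < {1,2,3,4} < {1,2,3,4,5} < {1,2,3,4,5,6}
Number of elements in the longest chain: 7


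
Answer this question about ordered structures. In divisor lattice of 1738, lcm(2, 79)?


Join=lcm.
gcd(2,79)=1
lcm=158


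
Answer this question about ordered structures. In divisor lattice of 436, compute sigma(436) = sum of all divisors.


sigma(n) = sum of divisors.
Divisors of 436: [1, 2, 4, 109, 218, 436]
Sum = 770


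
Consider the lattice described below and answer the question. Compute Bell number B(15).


B(n) = number of set partitions of an n-element set.
B(n) satisfies the recurrence: B(n+1) = sum_k C(n,k)*B(k).
B(15) = 1382958545


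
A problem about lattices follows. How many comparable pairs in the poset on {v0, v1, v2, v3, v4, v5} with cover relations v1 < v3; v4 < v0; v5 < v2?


A comparable pair {a,b} has a < b or b < a in the order.
Count unordered pairs where one element is strictly below the other.
Examples: {v0,v4}, {v1,v3}, {v2,v5}
Total comparable pairs: 3


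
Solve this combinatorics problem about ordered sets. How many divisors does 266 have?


Divisors of 266: [1, 2, 7, 14, 19, 38, 133, 266]
Count: 8


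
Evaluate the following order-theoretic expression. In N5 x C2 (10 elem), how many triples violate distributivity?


Distributive law: a ^ (b v c) = (a ^ b) v (a ^ c).
Check all 10^3 = 1000 ordered triples (a,b,c).
  e.g. a=(b,0), b=(a,0), c=(c,0): lhs=(b,0) != rhs=(a,0)
  e.g. a=(b,0), b=(a,0), c=(c,1): lhs=(b,0) != rhs=(a,0)
Total violating triples: 16


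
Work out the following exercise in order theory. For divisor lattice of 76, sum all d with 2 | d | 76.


Interval [2,76] in divisors of 76: [2, 4, 38, 76]
Sum = 120


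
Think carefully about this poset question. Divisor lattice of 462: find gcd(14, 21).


In a divisor lattice, meet = gcd (greatest common divisor).
By Euclidean algorithm or factoring: gcd(14,21) = 7


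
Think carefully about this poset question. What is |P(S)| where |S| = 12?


Power set = 2^n.
2^12 = 4096


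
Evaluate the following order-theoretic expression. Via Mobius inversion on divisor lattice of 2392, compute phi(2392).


phi(n) = n * prod_{p|n} (1 - 1/p).
Prime divisors of 2392: [2, 13, 23]
phi(2392) = 2392 * (1 - 1/2) * (1 - 1/13) * (1 - 1/23)
phi(2392) = 1056


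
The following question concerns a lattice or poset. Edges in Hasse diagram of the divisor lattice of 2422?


A cover relation a -< b holds when a < b with no c strictly between.
Cover relations:
  1 -< 2
  1 -< 7
  1 -< 173
  2 -< 14
  2 -< 346
  7 -< 14
  7 -< 1211
  14 -< 2422
  ...4 more
Total: 12


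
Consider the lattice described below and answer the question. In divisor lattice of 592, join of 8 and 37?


In a divisor lattice, join = lcm (least common multiple).
gcd(8,37) = 1
lcm(8,37) = 8*37/gcd = 296/1 = 296


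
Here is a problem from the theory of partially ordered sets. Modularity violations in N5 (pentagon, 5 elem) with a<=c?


Modular law: if a <= c then a v (b ^ c) = (a v b) ^ c.
Check all triples (a,b,c) with a <= c among 5 elements.
  e.g. a=a, b=c, c=b: lhs=a != rhs=b
Total violating triples: 1


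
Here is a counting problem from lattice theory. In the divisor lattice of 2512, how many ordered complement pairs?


Complement pair (a,b): a meet b = bottom, a join b = top.
Here: gcd(a,b)=1 and lcm(a,b)=2512, i.e. a*b=2512 with a,b coprime.
Pairs found: (1,2512), (16,157), (157,16), (2512,1)
Total ordered pairs: 4


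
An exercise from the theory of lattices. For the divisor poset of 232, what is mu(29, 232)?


In a divisor lattice, mu(a,b) = mu(b/a) where mu is the classical Mobius function.
b/a = 232/29 = 8
Prime factorization of 8: primes [2]
8 is not squarefree, so mu(8) = 0


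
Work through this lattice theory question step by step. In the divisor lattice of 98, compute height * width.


Height = length of longest chain minus 1; width = size of largest antichain.
A maximum chain: 1 | 7 | 49 | 98  (height 3).
A maximum antichain: {2, 7}  (width 2).
Product = 3 * 2 = 6


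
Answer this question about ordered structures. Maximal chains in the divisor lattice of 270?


A maximal chain goes from the minimum element to a maximal element via cover relations.
Counting all min-to-max paths in the cover graph.
Total maximal chains: 20


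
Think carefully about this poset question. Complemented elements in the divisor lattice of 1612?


An element a is complemented if some b has a meet b = bottom, a join b = top.
a is complemented iff gcd(a, n/a)=1, i.e. a is a unitary divisor of 1612.
Complemented elements: 1, 4, 13, 31, 52, 124, ... (2 more)
Count: 8


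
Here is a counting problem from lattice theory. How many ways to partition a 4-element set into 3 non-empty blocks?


S(n,k) = k*S(n-1,k) + S(n-1,k-1).
S(3,3) = 1, S(3,2) = 3
S(4,3) = 3*1 + 3 = 3 + 3
S(4,3) = 6


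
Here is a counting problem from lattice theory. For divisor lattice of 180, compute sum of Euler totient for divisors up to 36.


Divisors of 180 up to 36: [1, 2, 3, 4, 5, 6, 9, 10, 12, 15, 18, 20, 30, 36]
phi values: [1, 1, 2, 2, 4, 2, 6, 4, 4, 8, 6, 8, 8, 12]
Sum = 68


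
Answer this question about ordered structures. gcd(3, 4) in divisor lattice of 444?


Meet=gcd.
gcd(3,4)=1


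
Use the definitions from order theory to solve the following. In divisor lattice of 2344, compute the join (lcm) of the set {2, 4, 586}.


In a divisor lattice, join = lcm (least common multiple).
Compute lcm iteratively: start with first element, then lcm(current, next).
Elements: [2, 4, 586]
lcm(2,4) = 4
lcm(4,586) = 1172
Final lcm = 1172


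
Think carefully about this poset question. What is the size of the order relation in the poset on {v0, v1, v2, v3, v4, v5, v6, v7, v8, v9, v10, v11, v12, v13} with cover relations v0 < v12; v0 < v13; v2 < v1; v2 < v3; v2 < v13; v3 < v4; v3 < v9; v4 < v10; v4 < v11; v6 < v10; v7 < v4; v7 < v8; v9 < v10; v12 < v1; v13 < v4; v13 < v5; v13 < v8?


The order relation is {(a,b) : a <= b}, reflexive so it includes (a,a).
Examples: (v0,v0), (v0,v1), (v0,v10), (v0,v11), (v0,v12), ...
Total ordered pairs: 49


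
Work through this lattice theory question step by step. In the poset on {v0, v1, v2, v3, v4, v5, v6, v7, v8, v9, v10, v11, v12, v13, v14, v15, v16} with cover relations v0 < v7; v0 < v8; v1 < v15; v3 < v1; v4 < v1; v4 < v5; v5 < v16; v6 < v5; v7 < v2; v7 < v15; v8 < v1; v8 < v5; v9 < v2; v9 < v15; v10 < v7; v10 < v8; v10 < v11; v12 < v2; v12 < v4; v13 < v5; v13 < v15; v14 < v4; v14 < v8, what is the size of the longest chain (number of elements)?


A chain is a totally ordered subset; we count the number of elements in a maximum chain.
Compute, for each element x, the size of the longest chain ending at x:
  v0: 1
  v3: 1
  v6: 1
  v9: 1
  v10: 1
  v12: 1
  ...
A maximum chain: v12 < v4 < v1 < v15
Number of elements in the longest chain: 4


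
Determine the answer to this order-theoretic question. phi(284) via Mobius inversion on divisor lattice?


phi(n) = n * prod_{p|n} (1 - 1/p).
Prime divisors of 284: [2, 71]
phi(284) = 284 * (1 - 1/2) * (1 - 1/71)
phi(284) = 140


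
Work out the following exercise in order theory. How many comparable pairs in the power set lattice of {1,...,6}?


A comparable pair {a,b} has a < b or b < a in the order.
Count unordered pairs where one element is strictly below the other.
Examples: {{},{1}}, {{},{2}}, {{},{3}}, {{},{4}}, ...
Total comparable pairs: 665


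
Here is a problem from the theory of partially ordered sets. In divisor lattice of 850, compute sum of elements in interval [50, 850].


Interval [50,850] in divisors of 850: [50, 850]
Sum = 900


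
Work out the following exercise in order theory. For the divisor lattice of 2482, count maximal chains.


A maximal chain goes from the minimum element to a maximal element via cover relations.
Counting all min-to-max paths in the cover graph.
Total maximal chains: 6


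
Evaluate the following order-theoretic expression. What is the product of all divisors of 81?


Divisors of 81: [1, 3, 9, 27, 81]
Product = n^(d(n)/2) = 81^(5/2)
Product = 59049


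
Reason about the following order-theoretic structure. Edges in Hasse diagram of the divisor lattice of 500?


A cover relation a -< b holds when a < b with no c strictly between.
Cover relations:
  1 -< 2
  1 -< 5
  2 -< 4
  2 -< 10
  4 -< 20
  5 -< 10
  5 -< 25
  10 -< 20
  ...9 more
Total: 17


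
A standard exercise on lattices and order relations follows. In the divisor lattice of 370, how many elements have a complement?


An element a is complemented if some b has a meet b = bottom, a join b = top.
a is complemented iff gcd(a, n/a)=1, i.e. a is a unitary divisor of 370.
Complemented elements: 1, 2, 5, 10, 37, 74, ... (2 more)
Count: 8


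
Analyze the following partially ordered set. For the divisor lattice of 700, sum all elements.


sigma(n) = sum of divisors.
Divisors of 700: [1, 2, 4, 5, 7, 10, 14, 20, 25, 28, 35, 50, 70, 100, 140, 175, 350, 700]
Sum = 1736


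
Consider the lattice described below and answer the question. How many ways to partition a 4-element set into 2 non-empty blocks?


S(n,k) = k*S(n-1,k) + S(n-1,k-1).
S(3,2) = 3, S(3,1) = 1
S(4,2) = 2*3 + 1 = 6 + 1
S(4,2) = 7


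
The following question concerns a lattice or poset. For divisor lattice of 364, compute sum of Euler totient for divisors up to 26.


Divisors of 364 up to 26: [1, 2, 4, 7, 13, 14, 26]
phi values: [1, 1, 2, 6, 12, 6, 12]
Sum = 40


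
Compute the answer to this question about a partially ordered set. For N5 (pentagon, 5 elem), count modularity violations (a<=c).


Modular law: if a <= c then a v (b ^ c) = (a v b) ^ c.
Check all triples (a,b,c) with a <= c among 5 elements.
  e.g. a=a, b=c, c=b: lhs=a != rhs=b
Total violating triples: 1


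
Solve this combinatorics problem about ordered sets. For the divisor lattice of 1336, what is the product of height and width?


Height = length of longest chain minus 1; width = size of largest antichain.
A maximum chain: 1 | 167 | 334 | 668 | 1336  (height 4).
A maximum antichain: {2, 167}  (width 2).
Product = 4 * 2 = 8


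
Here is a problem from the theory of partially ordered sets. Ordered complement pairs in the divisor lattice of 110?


Complement pair (a,b): a meet b = bottom, a join b = top.
Here: gcd(a,b)=1 and lcm(a,b)=110, i.e. a*b=110 with a,b coprime.
Pairs found: (1,110), (2,55), (5,22), (10,11), ... (4 more)
Total ordered pairs: 8


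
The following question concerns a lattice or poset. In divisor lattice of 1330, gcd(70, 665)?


Meet=gcd.
gcd(70,665)=35


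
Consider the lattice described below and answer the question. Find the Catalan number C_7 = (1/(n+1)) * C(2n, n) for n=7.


C(n) = C(2n, n) / (n+1).
C(14, 7) = 3432
C(7) = 3432 / 8 = 429


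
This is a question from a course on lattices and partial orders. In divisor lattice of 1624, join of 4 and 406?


In a divisor lattice, join = lcm (least common multiple).
gcd(4,406) = 2
lcm(4,406) = 4*406/gcd = 1624/2 = 812


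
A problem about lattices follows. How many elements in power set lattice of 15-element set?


Power set = 2^n.
2^15 = 32768


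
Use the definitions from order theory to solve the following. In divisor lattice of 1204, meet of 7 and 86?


In a divisor lattice, meet = gcd (greatest common divisor).
By Euclidean algorithm or factoring: gcd(7,86) = 1


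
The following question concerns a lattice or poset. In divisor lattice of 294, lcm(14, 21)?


Join=lcm.
gcd(14,21)=7
lcm=42


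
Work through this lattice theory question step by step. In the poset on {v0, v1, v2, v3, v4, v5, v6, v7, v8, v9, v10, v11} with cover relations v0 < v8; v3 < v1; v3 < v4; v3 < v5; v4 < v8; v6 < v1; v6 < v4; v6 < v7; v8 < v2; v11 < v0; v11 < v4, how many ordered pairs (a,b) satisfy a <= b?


The order relation is {(a,b) : a <= b}, reflexive so it includes (a,a).
Examples: (v0,v0), (v0,v2), (v0,v8), (v1,v1), (v10,v10), ...
Total ordered pairs: 31


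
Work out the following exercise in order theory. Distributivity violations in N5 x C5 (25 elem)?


Distributive law: a ^ (b v c) = (a ^ b) v (a ^ c).
Check all 25^3 = 15625 ordered triples (a,b,c).
  e.g. a=(b,0), b=(a,0), c=(c,0): lhs=(b,0) != rhs=(a,0)
  e.g. a=(b,0), b=(a,0), c=(c,1): lhs=(b,0) != rhs=(a,0)
Total violating triples: 250


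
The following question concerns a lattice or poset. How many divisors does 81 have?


Divisors of 81: [1, 3, 9, 27, 81]
Count: 5


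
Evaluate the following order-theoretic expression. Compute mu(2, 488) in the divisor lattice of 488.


In a divisor lattice, mu(a,b) = mu(b/a) where mu is the classical Mobius function.
b/a = 488/2 = 244
Prime factorization of 244: primes [2, 61]
244 is not squarefree, so mu(244) = 0


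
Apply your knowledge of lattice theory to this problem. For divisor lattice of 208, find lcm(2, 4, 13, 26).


In a divisor lattice, join = lcm (least common multiple).
Compute lcm iteratively: start with first element, then lcm(current, next).
Elements: [2, 4, 13, 26]
lcm(2,4) = 4
lcm(4,13) = 52
lcm(52,26) = 52
Final lcm = 52


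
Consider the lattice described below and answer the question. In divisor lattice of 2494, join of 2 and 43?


In a divisor lattice, join = lcm (least common multiple).
gcd(2,43) = 1
lcm(2,43) = 2*43/gcd = 86/1 = 86


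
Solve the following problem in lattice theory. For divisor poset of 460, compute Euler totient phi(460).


phi(n) = n * prod_{p|n} (1 - 1/p).
Prime divisors of 460: [2, 5, 23]
phi(460) = 460 * (1 - 1/2) * (1 - 1/5) * (1 - 1/23)
phi(460) = 176


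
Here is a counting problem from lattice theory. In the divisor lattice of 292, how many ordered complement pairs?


Complement pair (a,b): a meet b = bottom, a join b = top.
Here: gcd(a,b)=1 and lcm(a,b)=292, i.e. a*b=292 with a,b coprime.
Pairs found: (1,292), (4,73), (73,4), (292,1)
Total ordered pairs: 4


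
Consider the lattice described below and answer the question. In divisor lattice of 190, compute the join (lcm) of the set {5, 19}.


In a divisor lattice, join = lcm (least common multiple).
Compute lcm iteratively: start with first element, then lcm(current, next).
Elements: [5, 19]
lcm(5,19) = 95
Final lcm = 95


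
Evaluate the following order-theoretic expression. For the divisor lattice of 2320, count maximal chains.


A maximal chain goes from the minimum element to a maximal element via cover relations.
Counting all min-to-max paths in the cover graph.
Total maximal chains: 30


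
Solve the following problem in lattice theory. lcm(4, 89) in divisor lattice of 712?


Join=lcm.
gcd(4,89)=1
lcm=356


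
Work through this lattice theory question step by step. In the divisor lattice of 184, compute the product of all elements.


Divisors of 184: [1, 2, 4, 8, 23, 46, 92, 184]
Product = n^(d(n)/2) = 184^(8/2)
Product = 1146228736


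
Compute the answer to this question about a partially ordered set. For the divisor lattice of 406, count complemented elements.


An element a is complemented if some b has a meet b = bottom, a join b = top.
a is complemented iff gcd(a, n/a)=1, i.e. a is a unitary divisor of 406.
Complemented elements: 1, 2, 7, 14, 29, 58, ... (2 more)
Count: 8


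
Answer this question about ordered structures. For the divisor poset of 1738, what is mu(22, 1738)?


In a divisor lattice, mu(a,b) = mu(b/a) where mu is the classical Mobius function.
b/a = 1738/22 = 79
Prime factorization of 79: primes [79]
79 is squarefree with 1 prime factor(s), so mu(79) = (-1)^1 = -1


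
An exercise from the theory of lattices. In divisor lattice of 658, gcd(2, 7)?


Meet=gcd.
gcd(2,7)=1


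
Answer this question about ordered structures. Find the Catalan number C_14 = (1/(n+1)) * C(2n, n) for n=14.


C(n) = C(2n, n) / (n+1).
C(28, 14) = 40116600
C(14) = 40116600 / 15 = 2674440


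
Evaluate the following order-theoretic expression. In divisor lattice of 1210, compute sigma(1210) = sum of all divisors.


sigma(n) = sum of divisors.
Divisors of 1210: [1, 2, 5, 10, 11, 22, 55, 110, 121, 242, 605, 1210]
Sum = 2394


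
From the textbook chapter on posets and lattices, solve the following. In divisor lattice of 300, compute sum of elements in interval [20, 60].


Interval [20,60] in divisors of 300: [20, 60]
Sum = 80


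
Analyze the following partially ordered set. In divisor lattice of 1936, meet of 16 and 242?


In a divisor lattice, meet = gcd (greatest common divisor).
By Euclidean algorithm or factoring: gcd(16,242) = 2


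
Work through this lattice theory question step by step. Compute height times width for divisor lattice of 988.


Height = length of longest chain minus 1; width = size of largest antichain.
A maximum chain: 1 | 19 | 247 | 494 | 988  (height 4).
A maximum antichain: {4, 26, 38, 247}  (width 4).
Product = 4 * 4 = 16


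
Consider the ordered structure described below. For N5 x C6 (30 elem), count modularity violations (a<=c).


Modular law: if a <= c then a v (b ^ c) = (a v b) ^ c.
Check all triples (a,b,c) with a <= c among 30 elements.
  e.g. a=(a,0), b=(c,0), c=(b,0): lhs=(a,0) != rhs=(b,0)
  e.g. a=(a,0), b=(c,1), c=(b,0): lhs=(a,0) != rhs=(b,0)
Total violating triples: 126


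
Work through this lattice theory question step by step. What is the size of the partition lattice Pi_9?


B(n) = number of set partitions of an n-element set.
B(n) satisfies the recurrence: B(n+1) = sum_k C(n,k)*B(k).
B(9) = 21147


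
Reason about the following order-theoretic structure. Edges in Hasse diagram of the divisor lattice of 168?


A cover relation a -< b holds when a < b with no c strictly between.
Cover relations:
  1 -< 2
  1 -< 3
  1 -< 7
  2 -< 4
  2 -< 6
  2 -< 14
  3 -< 6
  3 -< 21
  ...20 more
Total: 28


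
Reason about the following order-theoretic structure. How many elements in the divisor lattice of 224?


Divisors of 224: [1, 2, 4, 7, 8, 14, 16, 28, 32, 56, 112, 224]
Count: 12


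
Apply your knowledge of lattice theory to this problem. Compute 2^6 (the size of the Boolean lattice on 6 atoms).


Power set = 2^n.
2^6 = 64


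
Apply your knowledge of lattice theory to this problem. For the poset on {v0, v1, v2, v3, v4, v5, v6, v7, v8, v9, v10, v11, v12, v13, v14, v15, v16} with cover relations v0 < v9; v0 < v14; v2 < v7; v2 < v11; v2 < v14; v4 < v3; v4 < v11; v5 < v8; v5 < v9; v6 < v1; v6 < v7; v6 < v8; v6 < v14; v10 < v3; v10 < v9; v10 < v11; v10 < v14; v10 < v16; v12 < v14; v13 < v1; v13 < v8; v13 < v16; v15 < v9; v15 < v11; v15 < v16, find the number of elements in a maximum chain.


A chain is a totally ordered subset; we count the number of elements in a maximum chain.
Compute, for each element x, the size of the longest chain ending at x:
  v0: 1
  v2: 1
  v4: 1
  v5: 1
  v6: 1
  v10: 1
  ...
A maximum chain: v6 < v1
Number of elements in the longest chain: 2


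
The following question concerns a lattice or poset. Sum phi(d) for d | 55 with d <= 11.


Divisors of 55 up to 11: [1, 5, 11]
phi values: [1, 4, 10]
Sum = 15


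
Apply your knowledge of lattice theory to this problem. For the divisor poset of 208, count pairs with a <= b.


The order relation is {(a,b) : a <= b}, reflexive so it includes (a,a).
Examples: (1,1), (1,104), (1,13), (1,16), (1,2), ...
Total ordered pairs: 45


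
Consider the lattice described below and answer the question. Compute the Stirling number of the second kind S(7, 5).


S(n,k) = k*S(n-1,k) + S(n-1,k-1).
S(6,5) = 15, S(6,4) = 65
S(7,5) = 5*15 + 65 = 75 + 65
S(7,5) = 140


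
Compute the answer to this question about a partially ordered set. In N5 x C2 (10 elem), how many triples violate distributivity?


Distributive law: a ^ (b v c) = (a ^ b) v (a ^ c).
Check all 10^3 = 1000 ordered triples (a,b,c).
  e.g. a=(b,0), b=(a,0), c=(c,0): lhs=(b,0) != rhs=(a,0)
  e.g. a=(b,0), b=(a,0), c=(c,1): lhs=(b,0) != rhs=(a,0)
Total violating triples: 16


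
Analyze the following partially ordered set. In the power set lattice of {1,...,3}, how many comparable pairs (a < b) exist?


A comparable pair {a,b} has a < b or b < a in the order.
Count unordered pairs where one element is strictly below the other.
Examples: {{},{1}}, {{},{2}}, {{},{3}}, {{},{1,2}}, ...
Total comparable pairs: 19


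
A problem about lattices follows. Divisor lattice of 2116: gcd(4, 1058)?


Meet=gcd.
gcd(4,1058)=2


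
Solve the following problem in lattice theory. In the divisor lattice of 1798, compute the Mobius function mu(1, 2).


In a divisor lattice, mu(a,b) = mu(b/a) where mu is the classical Mobius function.
b/a = 2/1 = 2
Prime factorization of 2: primes [2]
2 is squarefree with 1 prime factor(s), so mu(2) = (-1)^1 = -1


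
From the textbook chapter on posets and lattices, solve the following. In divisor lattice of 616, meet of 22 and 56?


In a divisor lattice, meet = gcd (greatest common divisor).
By Euclidean algorithm or factoring: gcd(22,56) = 2


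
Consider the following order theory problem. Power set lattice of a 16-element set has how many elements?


Power set = 2^n.
2^16 = 65536


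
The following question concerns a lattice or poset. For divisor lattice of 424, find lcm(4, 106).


In a divisor lattice, join = lcm (least common multiple).
Compute lcm iteratively: start with first element, then lcm(current, next).
Elements: [4, 106]
lcm(4,106) = 212
Final lcm = 212
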